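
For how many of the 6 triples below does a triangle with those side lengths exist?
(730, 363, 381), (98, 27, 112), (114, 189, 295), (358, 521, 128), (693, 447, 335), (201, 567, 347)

4

(363,381,730): 363+381 > 730 → valid
(27,98,112): 27+98 > 112 → valid
(114,189,295): 114+189 > 295 → valid
(128,358,521): 128+358 ≤ 521 → not valid
(335,447,693): 335+447 > 693 → valid
(201,347,567): 201+347 ≤ 567 → not valid
4 of the 6 triples form a triangle.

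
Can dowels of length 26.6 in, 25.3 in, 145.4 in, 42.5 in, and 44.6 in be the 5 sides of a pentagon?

For a pentagon, each side must be shorter than the sum of the others.
Here the longest side is 145.4, but the remaining 4 sides sum to only 139.0.

No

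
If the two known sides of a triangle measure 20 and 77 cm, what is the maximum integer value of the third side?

96

The third side must be strictly less than 20 + 77 = 97.
The largest integer below 97 is 96.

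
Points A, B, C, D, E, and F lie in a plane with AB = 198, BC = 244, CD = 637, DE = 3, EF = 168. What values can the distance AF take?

24 ≤ AF ≤ 1250

The maximum is all hops collinear in one direction: 198 + 244 + 637 + 3 + 168 = 1250.
The longest hop is 637; the others sum to 613. Folding the others back against it leaves at least 637 − 613 = 24.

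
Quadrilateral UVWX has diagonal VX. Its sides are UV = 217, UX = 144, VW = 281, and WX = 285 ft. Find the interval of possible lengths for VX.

From triangle UVX: |217 − 144| < VX < 217 + 144, i.e. 73 < VX < 361.
From triangle WVX: 4 < VX < 566.
Both must hold, so VX lies in the intersection.

73 < VX < 361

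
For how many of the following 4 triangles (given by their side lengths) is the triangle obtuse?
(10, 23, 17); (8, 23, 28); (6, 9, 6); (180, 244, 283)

(10,23,17): 10²+17² = 389 < 529 = 23² → obtuse
(8,23,28): 8²+23² = 593 < 784 = 28² → obtuse
(6,9,6): 6²+6² = 72 < 81 = 9² → obtuse
(180,244,283): 180²+244² = 91936 > 80089 = 283² → acute
3 of the 4 are obtuse.

3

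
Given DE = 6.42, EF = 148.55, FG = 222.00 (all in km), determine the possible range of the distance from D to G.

The maximum is all hops collinear in one direction: 6.42 + 148.55 + 222.00 = 376.97.
The longest hop is 222.00; the others sum to 154.97. Folding the others back against it leaves at least 222.00 − 154.97 = 67.03.

67.03 ≤ DG ≤ 376.97 km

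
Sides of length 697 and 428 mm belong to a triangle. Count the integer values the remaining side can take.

855

The third side lies in the open interval (269, 1125).
Integers from 270 to 1124 inclusive: 1124 − 270 + 1 = 855.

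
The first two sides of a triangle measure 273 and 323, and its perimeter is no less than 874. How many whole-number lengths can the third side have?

Triangle inequality: 50 < x < 596. Perimeter ≥ 874 gives x ≥ 874 − 273 − 323 = 278.
So 278 ≤ x < 596; integers 278 through 595: 318 values.

318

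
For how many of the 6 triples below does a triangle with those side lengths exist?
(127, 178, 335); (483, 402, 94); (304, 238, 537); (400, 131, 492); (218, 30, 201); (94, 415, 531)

4

(127,178,335): 127+178 ≤ 335 → not valid
(94,402,483): 94+402 > 483 → valid
(238,304,537): 238+304 > 537 → valid
(131,400,492): 131+400 > 492 → valid
(30,201,218): 30+201 > 218 → valid
(94,415,531): 94+415 ≤ 531 → not valid
4 of the 6 triples form a triangle.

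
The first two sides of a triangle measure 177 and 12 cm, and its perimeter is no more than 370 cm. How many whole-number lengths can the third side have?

Triangle inequality: 165 < x < 189. Perimeter ≤ 370 gives x ≤ 370 − 177 − 12 = 181.
So 165 < x ≤ 181; integers 166 through 181: 16 values.

16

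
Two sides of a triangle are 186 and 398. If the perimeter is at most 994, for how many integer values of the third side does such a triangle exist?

Triangle inequality: 212 < x < 584. Perimeter ≤ 994 gives x ≤ 994 − 186 − 398 = 410.
So 212 < x ≤ 410; integers 213 through 410: 198 values.

198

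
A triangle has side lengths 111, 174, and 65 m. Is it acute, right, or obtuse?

Compare the square of the longest side to the sum of squares of the other two: 65² + 111² = 16546 < 30276 = 174².

obtuse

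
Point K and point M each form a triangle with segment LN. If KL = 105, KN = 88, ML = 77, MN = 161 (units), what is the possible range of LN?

84 < LN < 193

From triangle KLN: |105 − 88| < LN < 105 + 88, i.e. 17 < LN < 193.
From triangle MLN: 84 < LN < 238.
Both must hold, so LN lies in the intersection.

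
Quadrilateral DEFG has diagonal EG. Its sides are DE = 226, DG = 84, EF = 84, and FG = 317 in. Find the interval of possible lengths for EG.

233 < EG < 310

From triangle DEG: |226 − 84| < EG < 226 + 84, i.e. 142 < EG < 310.
From triangle FEG: 233 < EG < 401.
Both must hold, so EG lies in the intersection.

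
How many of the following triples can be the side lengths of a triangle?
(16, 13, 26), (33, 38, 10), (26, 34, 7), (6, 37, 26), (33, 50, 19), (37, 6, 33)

4

(13,16,26): 13+16 > 26 → valid
(10,33,38): 10+33 > 38 → valid
(7,26,34): 7+26 ≤ 34 → not valid
(6,26,37): 6+26 ≤ 37 → not valid
(19,33,50): 19+33 > 50 → valid
(6,33,37): 6+33 > 37 → valid
4 of the 6 triples form a triangle.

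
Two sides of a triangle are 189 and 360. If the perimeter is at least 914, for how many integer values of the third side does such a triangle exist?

184

Triangle inequality: 171 < x < 549. Perimeter ≥ 914 gives x ≥ 914 − 189 − 360 = 365.
So 365 ≤ x < 549; integers 365 through 548: 184 values.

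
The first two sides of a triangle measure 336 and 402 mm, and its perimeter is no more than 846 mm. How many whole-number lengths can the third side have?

42

Triangle inequality: 66 < x < 738. Perimeter ≤ 846 gives x ≤ 846 − 336 − 402 = 108.
So 66 < x ≤ 108; integers 67 through 108: 42 values.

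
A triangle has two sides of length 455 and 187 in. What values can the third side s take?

268 < s < 642 (in)

By the triangle inequality, s must be less than 455 + 187 = 642 and greater than |455 − 187| = 268.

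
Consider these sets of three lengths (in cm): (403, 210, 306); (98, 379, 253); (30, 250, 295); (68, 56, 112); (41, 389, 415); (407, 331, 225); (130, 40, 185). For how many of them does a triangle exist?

(210,306,403): 210+306 > 403 → valid
(98,253,379): 98+253 ≤ 379 → not valid
(30,250,295): 30+250 ≤ 295 → not valid
(56,68,112): 56+68 > 112 → valid
(41,389,415): 41+389 > 415 → valid
(225,331,407): 225+331 > 407 → valid
(40,130,185): 40+130 ≤ 185 → not valid
4 of the 7 triples form a triangle.

4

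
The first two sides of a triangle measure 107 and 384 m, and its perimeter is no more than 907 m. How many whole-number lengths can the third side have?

139

Triangle inequality: 277 < x < 491. Perimeter ≤ 907 gives x ≤ 907 − 107 − 384 = 416.
So 277 < x ≤ 416; integers 278 through 416: 139 values.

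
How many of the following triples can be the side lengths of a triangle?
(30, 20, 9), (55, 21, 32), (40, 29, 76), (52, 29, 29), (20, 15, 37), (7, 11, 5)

(9,20,30): 9+20 ≤ 30 → not valid
(21,32,55): 21+32 ≤ 55 → not valid
(29,40,76): 29+40 ≤ 76 → not valid
(29,29,52): 29+29 > 52 → valid
(15,20,37): 15+20 ≤ 37 → not valid
(5,7,11): 5+7 > 11 → valid
2 of the 6 triples form a triangle.

2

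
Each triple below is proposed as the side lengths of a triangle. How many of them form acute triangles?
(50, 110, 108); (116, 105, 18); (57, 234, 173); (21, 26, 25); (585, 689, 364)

(50,110,108): 50²+108² = 14164 > 12100 = 110² → acute
(116,105,18): 18²+105² = 11349 < 13456 = 116² → obtuse
(57,234,173): 57+173 ≤ 234, not a triangle
(21,26,25): 21²+25² = 1066 > 676 = 26² → acute
(585,689,364): 364²+585² = 474721 = 689² → right
2 of the 5 are acute.

2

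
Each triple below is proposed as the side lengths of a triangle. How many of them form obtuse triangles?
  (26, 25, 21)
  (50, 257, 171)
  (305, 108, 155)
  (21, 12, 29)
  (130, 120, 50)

1

(26,25,21): 21²+25² = 1066 > 676 = 26² → acute
(50,257,171): 50+171 ≤ 257, not a triangle
(305,108,155): 108+155 ≤ 305, not a triangle
(21,12,29): 12²+21² = 585 < 841 = 29² → obtuse
(130,120,50): 50²+120² = 16900 = 130² → right
1 of the 5 is obtuse.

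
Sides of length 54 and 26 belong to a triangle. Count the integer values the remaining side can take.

51

The third side lies in the open interval (28, 80).
Integers from 29 to 79 inclusive: 79 − 29 + 1 = 51.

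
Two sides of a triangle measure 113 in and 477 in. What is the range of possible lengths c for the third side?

364 < c < 590 (in)

By the triangle inequality, c must be less than 113 + 477 = 590 and greater than |113 − 477| = 364.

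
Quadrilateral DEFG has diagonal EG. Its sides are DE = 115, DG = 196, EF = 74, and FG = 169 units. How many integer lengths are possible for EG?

147

From triangle DEG: 81 < EG < 311.
From triangle FEG: 95 < EG < 243.
Intersection: 95 < EG < 243, so integers 96 through 242: 147 values.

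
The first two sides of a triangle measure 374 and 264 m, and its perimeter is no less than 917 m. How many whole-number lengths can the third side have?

359

Triangle inequality: 110 < x < 638. Perimeter ≥ 917 gives x ≥ 917 − 374 − 264 = 279.
So 279 ≤ x < 638; integers 279 through 637: 359 values.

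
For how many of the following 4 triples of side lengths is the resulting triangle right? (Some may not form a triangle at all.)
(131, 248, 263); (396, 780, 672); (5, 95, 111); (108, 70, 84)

1

(131,248,263): 131²+248² = 78665 > 69169 = 263² → acute
(396,780,672): 396²+672² = 608400 = 780² → right
(5,95,111): 5+95 ≤ 111, not a triangle
(108,70,84): 70²+84² = 11956 > 11664 = 108² → acute
1 of the 4 is right.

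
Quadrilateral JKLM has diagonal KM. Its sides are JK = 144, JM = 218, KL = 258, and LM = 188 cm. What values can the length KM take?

74 < KM < 362

From triangle JKM: |144 − 218| < KM < 144 + 218, i.e. 74 < KM < 362.
From triangle LKM: 70 < KM < 446.
Both must hold, so KM lies in the intersection.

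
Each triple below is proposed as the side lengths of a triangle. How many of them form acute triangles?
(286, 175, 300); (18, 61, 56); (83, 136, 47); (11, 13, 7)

2

(286,175,300): 175²+286² = 112421 > 90000 = 300² → acute
(18,61,56): 18²+56² = 3460 < 3721 = 61² → obtuse
(83,136,47): 47+83 ≤ 136, not a triangle
(11,13,7): 7²+11² = 170 > 169 = 13² → acute
2 of the 4 are acute.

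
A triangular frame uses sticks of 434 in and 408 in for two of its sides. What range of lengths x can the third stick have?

By the triangle inequality, x must be less than 434 + 408 = 842 and greater than |434 − 408| = 26.

26 < x < 842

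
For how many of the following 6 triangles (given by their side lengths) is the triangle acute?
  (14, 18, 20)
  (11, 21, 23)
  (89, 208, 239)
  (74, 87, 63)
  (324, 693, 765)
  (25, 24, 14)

4

(14,18,20): 14²+18² = 520 > 400 = 20² → acute
(11,21,23): 11²+21² = 562 > 529 = 23² → acute
(89,208,239): 89²+208² = 51185 < 57121 = 239² → obtuse
(74,87,63): 63²+74² = 9445 > 7569 = 87² → acute
(324,693,765): 324²+693² = 585225 = 765² → right
(25,24,14): 14²+24² = 772 > 625 = 25² → acute
4 of the 6 are acute.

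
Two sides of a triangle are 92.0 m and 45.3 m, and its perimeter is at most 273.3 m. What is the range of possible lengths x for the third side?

Triangle inequality alone gives 46.7 < x < 137.3.
The perimeter condition gives x ≤ 273.3 − 92.0 − 45.3 = 136.0.
Intersecting the two: 46.7 < x ≤ 136.0.

46.7 < x ≤ 136.0 m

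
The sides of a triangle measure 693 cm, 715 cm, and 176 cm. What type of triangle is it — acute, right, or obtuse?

right

Compare the square of the longest side to the sum of squares of the other two: 176² + 693² = 511225 = 715².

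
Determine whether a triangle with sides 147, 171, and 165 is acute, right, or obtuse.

Compare the square of the longest side to the sum of squares of the other two: 147² + 165² = 48834 > 29241 = 171².

acute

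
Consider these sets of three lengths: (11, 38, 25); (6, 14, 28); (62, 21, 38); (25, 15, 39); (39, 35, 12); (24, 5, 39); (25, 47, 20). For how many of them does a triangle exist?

2

(11,25,38): 11+25 ≤ 38 → not valid
(6,14,28): 6+14 ≤ 28 → not valid
(21,38,62): 21+38 ≤ 62 → not valid
(15,25,39): 15+25 > 39 → valid
(12,35,39): 12+35 > 39 → valid
(5,24,39): 5+24 ≤ 39 → not valid
(20,25,47): 20+25 ≤ 47 → not valid
2 of the 7 triples form a triangle.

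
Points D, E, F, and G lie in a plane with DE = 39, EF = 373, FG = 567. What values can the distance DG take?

The maximum is all hops collinear in one direction: 39 + 373 + 567 = 979.
The longest hop is 567; the others sum to 412. Folding the others back against it leaves at least 567 − 412 = 155.

155 ≤ DG ≤ 979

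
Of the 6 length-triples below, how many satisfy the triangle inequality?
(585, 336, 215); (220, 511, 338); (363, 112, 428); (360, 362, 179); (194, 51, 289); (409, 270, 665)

(215,336,585): 215+336 ≤ 585 → not valid
(220,338,511): 220+338 > 511 → valid
(112,363,428): 112+363 > 428 → valid
(179,360,362): 179+360 > 362 → valid
(51,194,289): 51+194 ≤ 289 → not valid
(270,409,665): 270+409 > 665 → valid
4 of the 6 triples form a triangle.

4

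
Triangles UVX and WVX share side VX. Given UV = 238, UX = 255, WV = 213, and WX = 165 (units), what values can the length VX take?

From triangle UVX: |238 − 255| < VX < 238 + 255, i.e. 17 < VX < 493.
From triangle WVX: 48 < VX < 378.
Both must hold, so VX lies in the intersection.

48 < VX < 378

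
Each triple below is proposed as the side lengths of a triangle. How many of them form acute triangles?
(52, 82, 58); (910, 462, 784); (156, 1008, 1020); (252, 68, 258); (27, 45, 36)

(52,82,58): 52²+58² = 6068 < 6724 = 82² → obtuse
(910,462,784): 462²+784² = 828100 = 910² → right
(156,1008,1020): 156²+1008² = 1040400 = 1020² → right
(252,68,258): 68²+252² = 68128 > 66564 = 258² → acute
(27,45,36): 27²+36² = 2025 = 45² → right
1 of the 5 is acute.

1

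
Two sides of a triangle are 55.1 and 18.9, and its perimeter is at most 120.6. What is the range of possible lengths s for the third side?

Triangle inequality alone gives 36.2 < s < 74.0.
The perimeter condition gives s ≤ 120.6 − 55.1 − 18.9 = 46.6.
Intersecting the two: 36.2 < s ≤ 46.6.

36.2 < s ≤ 46.6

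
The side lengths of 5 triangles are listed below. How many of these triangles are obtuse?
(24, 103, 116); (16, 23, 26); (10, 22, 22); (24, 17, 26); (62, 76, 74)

(24,103,116): 24²+103² = 11185 < 13456 = 116² → obtuse
(16,23,26): 16²+23² = 785 > 676 = 26² → acute
(10,22,22): 10²+22² = 584 > 484 = 22² → acute
(24,17,26): 17²+24² = 865 > 676 = 26² → acute
(62,76,74): 62²+74² = 9320 > 5776 = 76² → acute
1 of the 5 is obtuse.

1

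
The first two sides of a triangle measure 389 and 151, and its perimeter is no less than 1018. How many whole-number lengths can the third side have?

Triangle inequality: 238 < x < 540. Perimeter ≥ 1018 gives x ≥ 1018 − 389 − 151 = 478.
So 478 ≤ x < 540; integers 478 through 539: 62 values.

62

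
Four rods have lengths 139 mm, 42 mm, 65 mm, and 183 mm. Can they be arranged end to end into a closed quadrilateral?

A quadrilateral exists iff every side is shorter than the sum of the others — equivalently, the longest side is less than the sum of the rest.
Longest side 183 < 246 (sum of the remaining 3), so yes.

Yes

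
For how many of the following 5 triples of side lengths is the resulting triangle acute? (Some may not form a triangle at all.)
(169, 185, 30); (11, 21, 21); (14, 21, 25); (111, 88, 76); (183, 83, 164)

4

(169,185,30): 30²+169² = 29461 < 34225 = 185² → obtuse
(11,21,21): 11²+21² = 562 > 441 = 21² → acute
(14,21,25): 14²+21² = 637 > 625 = 25² → acute
(111,88,76): 76²+88² = 13520 > 12321 = 111² → acute
(183,83,164): 83²+164² = 33785 > 33489 = 183² → acute
4 of the 5 are acute.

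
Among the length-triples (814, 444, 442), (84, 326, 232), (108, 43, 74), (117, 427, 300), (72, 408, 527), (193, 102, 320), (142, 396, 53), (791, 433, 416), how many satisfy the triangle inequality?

3

(442,444,814): 442+444 > 814 → valid
(84,232,326): 84+232 ≤ 326 → not valid
(43,74,108): 43+74 > 108 → valid
(117,300,427): 117+300 ≤ 427 → not valid
(72,408,527): 72+408 ≤ 527 → not valid
(102,193,320): 102+193 ≤ 320 → not valid
(53,142,396): 53+142 ≤ 396 → not valid
(416,433,791): 416+433 > 791 → valid
3 of the 8 triples form a triangle.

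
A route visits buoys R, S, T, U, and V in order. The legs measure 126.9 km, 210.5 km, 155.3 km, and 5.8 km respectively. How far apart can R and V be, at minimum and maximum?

The maximum is all hops collinear in one direction: 126.9 + 210.5 + 155.3 + 5.8 = 498.5.
The longest hop is 210.5; the others sum to 288.0. Since 210.5 ≤ 288.0, the path can fold back on itself completely, so the minimum distance is 0.

0 ≤ RV ≤ 498.5 km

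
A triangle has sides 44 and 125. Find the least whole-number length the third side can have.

82

The third side must be strictly greater than |44 − 125| = 81.
The smallest integer above 81 is 82.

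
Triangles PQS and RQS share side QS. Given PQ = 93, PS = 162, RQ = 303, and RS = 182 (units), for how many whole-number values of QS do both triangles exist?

133

From triangle PQS: 69 < QS < 255.
From triangle RQS: 121 < QS < 485.
Intersection: 121 < QS < 255, so integers 122 through 254: 133 values.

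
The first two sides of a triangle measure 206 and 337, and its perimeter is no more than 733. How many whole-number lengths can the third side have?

Triangle inequality: 131 < x < 543. Perimeter ≤ 733 gives x ≤ 733 − 206 − 337 = 190.
So 131 < x ≤ 190; integers 132 through 190: 59 values.

59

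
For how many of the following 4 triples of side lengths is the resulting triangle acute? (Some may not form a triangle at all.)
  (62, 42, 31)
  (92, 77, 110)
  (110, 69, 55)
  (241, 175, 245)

(62,42,31): 31²+42² = 2725 < 3844 = 62² → obtuse
(92,77,110): 77²+92² = 14393 > 12100 = 110² → acute
(110,69,55): 55²+69² = 7786 < 12100 = 110² → obtuse
(241,175,245): 175²+241² = 88706 > 60025 = 245² → acute
2 of the 4 are acute.

2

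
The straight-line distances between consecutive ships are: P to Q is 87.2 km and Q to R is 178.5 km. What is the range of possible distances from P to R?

By the triangle inequality, |87.2 − 178.5| ≤ PR ≤ 87.2 + 178.5.

91.3 ≤ PR ≤ 265.7 km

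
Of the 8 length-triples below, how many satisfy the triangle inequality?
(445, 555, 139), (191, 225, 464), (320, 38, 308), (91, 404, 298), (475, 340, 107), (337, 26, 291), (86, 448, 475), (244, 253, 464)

4

(139,445,555): 139+445 > 555 → valid
(191,225,464): 191+225 ≤ 464 → not valid
(38,308,320): 38+308 > 320 → valid
(91,298,404): 91+298 ≤ 404 → not valid
(107,340,475): 107+340 ≤ 475 → not valid
(26,291,337): 26+291 ≤ 337 → not valid
(86,448,475): 86+448 > 475 → valid
(244,253,464): 244+253 > 464 → valid
4 of the 8 triples form a triangle.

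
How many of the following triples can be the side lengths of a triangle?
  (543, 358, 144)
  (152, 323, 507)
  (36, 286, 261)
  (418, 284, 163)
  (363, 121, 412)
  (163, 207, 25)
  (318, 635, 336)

4

(144,358,543): 144+358 ≤ 543 → not valid
(152,323,507): 152+323 ≤ 507 → not valid
(36,261,286): 36+261 > 286 → valid
(163,284,418): 163+284 > 418 → valid
(121,363,412): 121+363 > 412 → valid
(25,163,207): 25+163 ≤ 207 → not valid
(318,336,635): 318+336 > 635 → valid
4 of the 7 triples form a triangle.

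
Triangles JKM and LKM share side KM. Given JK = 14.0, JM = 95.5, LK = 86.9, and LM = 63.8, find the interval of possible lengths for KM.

81.5 < KM < 109.5

From triangle JKM: |14.0 − 95.5| < KM < 14.0 + 95.5, i.e. 81.5 < KM < 109.5.
From triangle LKM: 23.1 < KM < 150.7.
Both must hold, so KM lies in the intersection.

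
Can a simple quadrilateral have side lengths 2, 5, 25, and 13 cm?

No

For a quadrilateral, each side must be shorter than the sum of the others.
Here the longest side is 25, but the remaining 3 sides sum to only 20.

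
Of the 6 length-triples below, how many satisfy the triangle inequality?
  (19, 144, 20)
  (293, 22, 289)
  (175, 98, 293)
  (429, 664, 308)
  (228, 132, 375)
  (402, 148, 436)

(19,20,144): 19+20 ≤ 144 → not valid
(22,289,293): 22+289 > 293 → valid
(98,175,293): 98+175 ≤ 293 → not valid
(308,429,664): 308+429 > 664 → valid
(132,228,375): 132+228 ≤ 375 → not valid
(148,402,436): 148+402 > 436 → valid
3 of the 6 triples form a triangle.

3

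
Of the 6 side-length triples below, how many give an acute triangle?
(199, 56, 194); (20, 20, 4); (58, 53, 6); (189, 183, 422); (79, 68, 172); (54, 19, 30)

(199,56,194): 56²+194² = 40772 > 39601 = 199² → acute
(20,20,4): 4²+20² = 416 > 400 = 20² → acute
(58,53,6): 6²+53² = 2845 < 3364 = 58² → obtuse
(189,183,422): 183+189 ≤ 422, not a triangle
(79,68,172): 68+79 ≤ 172, not a triangle
(54,19,30): 19+30 ≤ 54, not a triangle
2 of the 6 are acute.

2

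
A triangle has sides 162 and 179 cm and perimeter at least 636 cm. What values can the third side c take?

295 ≤ c < 341 cm

Triangle inequality alone gives 17 < c < 341.
The perimeter condition gives c ≥ 636 − 162 − 179 = 295.
Intersecting the two: 295 ≤ c < 341.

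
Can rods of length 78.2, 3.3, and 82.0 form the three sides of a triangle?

The longest side is 82.0, but the other two sum to only 81.5.
81.5 < 82.0, so the triangle inequality fails.

No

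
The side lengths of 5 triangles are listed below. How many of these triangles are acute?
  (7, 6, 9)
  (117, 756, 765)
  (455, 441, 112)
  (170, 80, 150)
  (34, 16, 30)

(7,6,9): 6²+7² = 85 > 81 = 9² → acute
(117,756,765): 117²+756² = 585225 = 765² → right
(455,441,112): 112²+441² = 207025 = 455² → right
(170,80,150): 80²+150² = 28900 = 170² → right
(34,16,30): 16²+30² = 1156 = 34² → right
1 of the 5 is acute.

1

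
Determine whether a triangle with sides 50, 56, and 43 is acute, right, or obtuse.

acute

Compare the square of the longest side to the sum of squares of the other two: 43² + 50² = 4349 > 3136 = 56².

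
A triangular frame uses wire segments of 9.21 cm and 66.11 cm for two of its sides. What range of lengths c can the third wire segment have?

56.90 < c < 75.32 (cm)

By the triangle inequality, c must be less than 9.21 + 66.11 = 75.32 and greater than |9.21 − 66.11| = 56.90.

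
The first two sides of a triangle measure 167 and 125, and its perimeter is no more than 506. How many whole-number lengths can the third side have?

172

Triangle inequality: 42 < x < 292. Perimeter ≤ 506 gives x ≤ 506 − 167 − 125 = 214.
So 42 < x ≤ 214; integers 43 through 214: 172 values.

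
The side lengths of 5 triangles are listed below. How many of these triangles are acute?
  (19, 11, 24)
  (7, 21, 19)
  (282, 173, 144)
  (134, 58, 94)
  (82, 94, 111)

1

(19,11,24): 11²+19² = 482 < 576 = 24² → obtuse
(7,21,19): 7²+19² = 410 < 441 = 21² → obtuse
(282,173,144): 144²+173² = 50665 < 79524 = 282² → obtuse
(134,58,94): 58²+94² = 12200 < 17956 = 134² → obtuse
(82,94,111): 82²+94² = 15560 > 12321 = 111² → acute
1 of the 5 is acute.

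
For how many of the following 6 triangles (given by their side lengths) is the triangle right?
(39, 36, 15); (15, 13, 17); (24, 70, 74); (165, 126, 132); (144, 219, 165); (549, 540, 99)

(39,36,15): 15²+36² = 1521 = 39² → right
(15,13,17): 13²+15² = 394 > 289 = 17² → acute
(24,70,74): 24²+70² = 5476 = 74² → right
(165,126,132): 126²+132² = 33300 > 27225 = 165² → acute
(144,219,165): 144²+165² = 47961 = 219² → right
(549,540,99): 99²+540² = 301401 = 549² → right
4 of the 6 are right.

4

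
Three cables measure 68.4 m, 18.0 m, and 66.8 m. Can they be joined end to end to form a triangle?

Yes

The longest side is 68.4, and the other two sum to 84.8.
Since 84.8 > 68.4, the triangle inequality holds.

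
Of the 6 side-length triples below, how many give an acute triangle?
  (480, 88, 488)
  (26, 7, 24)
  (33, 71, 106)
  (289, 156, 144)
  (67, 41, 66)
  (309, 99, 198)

(480,88,488): 88²+480² = 238144 = 488² → right
(26,7,24): 7²+24² = 625 < 676 = 26² → obtuse
(33,71,106): 33+71 ≤ 106, not a triangle
(289,156,144): 144²+156² = 45072 < 83521 = 289² → obtuse
(67,41,66): 41²+66² = 6037 > 4489 = 67² → acute
(309,99,198): 99+198 ≤ 309, not a triangle
1 of the 6 is acute.

1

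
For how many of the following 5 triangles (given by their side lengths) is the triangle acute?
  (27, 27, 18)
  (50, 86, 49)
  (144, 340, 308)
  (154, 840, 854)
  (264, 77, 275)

(27,27,18): 18²+27² = 1053 > 729 = 27² → acute
(50,86,49): 49²+50² = 4901 < 7396 = 86² → obtuse
(144,340,308): 144²+308² = 115600 = 340² → right
(154,840,854): 154²+840² = 729316 = 854² → right
(264,77,275): 77²+264² = 75625 = 275² → right
1 of the 5 is acute.

1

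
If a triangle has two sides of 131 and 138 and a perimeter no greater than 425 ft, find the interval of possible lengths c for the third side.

7 < c ≤ 156

Triangle inequality alone gives 7 < c < 269.
The perimeter condition gives c ≤ 425 − 131 − 138 = 156.
Intersecting the two: 7 < c ≤ 156.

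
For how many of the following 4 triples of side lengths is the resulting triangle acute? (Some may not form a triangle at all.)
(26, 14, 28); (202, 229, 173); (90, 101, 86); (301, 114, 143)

(26,14,28): 14²+26² = 872 > 784 = 28² → acute
(202,229,173): 173²+202² = 70733 > 52441 = 229² → acute
(90,101,86): 86²+90² = 15496 > 10201 = 101² → acute
(301,114,143): 114+143 ≤ 301, not a triangle
3 of the 4 are acute.

3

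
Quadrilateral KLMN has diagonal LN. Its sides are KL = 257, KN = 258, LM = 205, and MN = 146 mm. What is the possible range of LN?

59 < LN < 351

From triangle KLN: |257 − 258| < LN < 257 + 258, i.e. 1 < LN < 515.
From triangle MLN: 59 < LN < 351.
Both must hold, so LN lies in the intersection.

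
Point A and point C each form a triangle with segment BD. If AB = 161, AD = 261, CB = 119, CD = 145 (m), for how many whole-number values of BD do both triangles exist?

From triangle ABD: 100 < BD < 422.
From triangle CBD: 26 < BD < 264.
Intersection: 100 < BD < 264, so integers 101 through 263: 163 values.

163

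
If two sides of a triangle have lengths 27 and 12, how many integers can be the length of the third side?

23

The third side lies in the open interval (15, 39).
Integers from 16 to 38 inclusive: 38 − 16 + 1 = 23.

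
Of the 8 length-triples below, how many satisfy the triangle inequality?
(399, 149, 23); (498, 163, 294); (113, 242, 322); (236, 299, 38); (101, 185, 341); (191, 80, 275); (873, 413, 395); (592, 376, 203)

(23,149,399): 23+149 ≤ 399 → not valid
(163,294,498): 163+294 ≤ 498 → not valid
(113,242,322): 113+242 > 322 → valid
(38,236,299): 38+236 ≤ 299 → not valid
(101,185,341): 101+185 ≤ 341 → not valid
(80,191,275): 80+191 ≤ 275 → not valid
(395,413,873): 395+413 ≤ 873 → not valid
(203,376,592): 203+376 ≤ 592 → not valid
1 of the 8 triples forms a triangle.

1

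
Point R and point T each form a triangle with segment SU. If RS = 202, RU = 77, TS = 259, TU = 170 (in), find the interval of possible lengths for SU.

125 < SU < 279

From triangle RSU: |202 − 77| < SU < 202 + 77, i.e. 125 < SU < 279.
From triangle TSU: 89 < SU < 429.
Both must hold, so SU lies in the intersection.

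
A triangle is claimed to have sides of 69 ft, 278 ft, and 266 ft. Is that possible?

Yes

The longest side is 278, and the other two sum to 335.
Since 335 > 278, the triangle inequality holds.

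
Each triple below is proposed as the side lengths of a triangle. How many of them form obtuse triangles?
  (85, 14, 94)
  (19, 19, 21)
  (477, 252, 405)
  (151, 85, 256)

1

(85,14,94): 14²+85² = 7421 < 8836 = 94² → obtuse
(19,19,21): 19²+19² = 722 > 441 = 21² → acute
(477,252,405): 252²+405² = 227529 = 477² → right
(151,85,256): 85+151 ≤ 256, not a triangle
1 of the 4 is obtuse.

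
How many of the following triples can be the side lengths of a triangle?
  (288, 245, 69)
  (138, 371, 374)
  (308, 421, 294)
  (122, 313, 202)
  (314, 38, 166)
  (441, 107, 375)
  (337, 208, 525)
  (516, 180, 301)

(69,245,288): 69+245 > 288 → valid
(138,371,374): 138+371 > 374 → valid
(294,308,421): 294+308 > 421 → valid
(122,202,313): 122+202 > 313 → valid
(38,166,314): 38+166 ≤ 314 → not valid
(107,375,441): 107+375 > 441 → valid
(208,337,525): 208+337 > 525 → valid
(180,301,516): 180+301 ≤ 516 → not valid
6 of the 8 triples form a triangle.

6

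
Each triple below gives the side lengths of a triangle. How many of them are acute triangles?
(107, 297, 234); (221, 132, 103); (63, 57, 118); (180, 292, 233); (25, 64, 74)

(107,297,234): 107²+234² = 66205 < 88209 = 297² → obtuse
(221,132,103): 103²+132² = 28033 < 48841 = 221² → obtuse
(63,57,118): 57²+63² = 7218 < 13924 = 118² → obtuse
(180,292,233): 180²+233² = 86689 > 85264 = 292² → acute
(25,64,74): 25²+64² = 4721 < 5476 = 74² → obtuse
1 of the 5 is acute.

1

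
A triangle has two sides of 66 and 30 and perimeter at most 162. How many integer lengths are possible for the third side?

30

Triangle inequality: 36 < x < 96. Perimeter ≤ 162 gives x ≤ 162 − 66 − 30 = 66.
So 36 < x ≤ 66; integers 37 through 66: 30 values.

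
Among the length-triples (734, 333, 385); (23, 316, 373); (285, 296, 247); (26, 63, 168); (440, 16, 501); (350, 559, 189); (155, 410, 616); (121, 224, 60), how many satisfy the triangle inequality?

(333,385,734): 333+385 ≤ 734 → not valid
(23,316,373): 23+316 ≤ 373 → not valid
(247,285,296): 247+285 > 296 → valid
(26,63,168): 26+63 ≤ 168 → not valid
(16,440,501): 16+440 ≤ 501 → not valid
(189,350,559): 189+350 ≤ 559 → not valid
(155,410,616): 155+410 ≤ 616 → not valid
(60,121,224): 60+121 ≤ 224 → not valid
1 of the 8 triples forms a triangle.

1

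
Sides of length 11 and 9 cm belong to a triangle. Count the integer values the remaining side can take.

The third side lies in the open interval (2, 20).
Integers from 3 to 19 inclusive: 19 − 3 + 1 = 17.

17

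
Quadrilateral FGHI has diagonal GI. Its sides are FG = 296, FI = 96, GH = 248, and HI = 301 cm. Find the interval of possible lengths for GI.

200 < GI < 392

From triangle FGI: |296 − 96| < GI < 296 + 96, i.e. 200 < GI < 392.
From triangle HGI: 53 < GI < 549.
Both must hold, so GI lies in the intersection.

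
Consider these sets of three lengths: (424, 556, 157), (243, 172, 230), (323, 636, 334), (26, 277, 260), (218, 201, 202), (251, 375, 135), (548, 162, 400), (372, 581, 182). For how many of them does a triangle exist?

7

(157,424,556): 157+424 > 556 → valid
(172,230,243): 172+230 > 243 → valid
(323,334,636): 323+334 > 636 → valid
(26,260,277): 26+260 > 277 → valid
(201,202,218): 201+202 > 218 → valid
(135,251,375): 135+251 > 375 → valid
(162,400,548): 162+400 > 548 → valid
(182,372,581): 182+372 ≤ 581 → not valid
7 of the 8 triples form a triangle.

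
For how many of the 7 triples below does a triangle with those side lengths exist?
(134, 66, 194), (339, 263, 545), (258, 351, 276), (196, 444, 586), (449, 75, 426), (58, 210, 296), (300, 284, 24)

6

(66,134,194): 66+134 > 194 → valid
(263,339,545): 263+339 > 545 → valid
(258,276,351): 258+276 > 351 → valid
(196,444,586): 196+444 > 586 → valid
(75,426,449): 75+426 > 449 → valid
(58,210,296): 58+210 ≤ 296 → not valid
(24,284,300): 24+284 > 300 → valid
6 of the 7 triples form a triangle.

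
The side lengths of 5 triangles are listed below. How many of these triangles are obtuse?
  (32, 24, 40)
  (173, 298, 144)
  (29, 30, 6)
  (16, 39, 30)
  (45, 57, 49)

3

(32,24,40): 24²+32² = 1600 = 40² → right
(173,298,144): 144²+173² = 50665 < 88804 = 298² → obtuse
(29,30,6): 6²+29² = 877 < 900 = 30² → obtuse
(16,39,30): 16²+30² = 1156 < 1521 = 39² → obtuse
(45,57,49): 45²+49² = 4426 > 3249 = 57² → acute
3 of the 5 are obtuse.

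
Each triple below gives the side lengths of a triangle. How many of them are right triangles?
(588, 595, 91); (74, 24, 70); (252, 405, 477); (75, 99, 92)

3

(588,595,91): 91²+588² = 354025 = 595² → right
(74,24,70): 24²+70² = 5476 = 74² → right
(252,405,477): 252²+405² = 227529 = 477² → right
(75,99,92): 75²+92² = 14089 > 9801 = 99² → acute
3 of the 4 are right.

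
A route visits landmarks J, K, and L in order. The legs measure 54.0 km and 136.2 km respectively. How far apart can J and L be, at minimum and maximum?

82.2 ≤ JL ≤ 190.2 km

By the triangle inequality, |54.0 − 136.2| ≤ JL ≤ 54.0 + 136.2.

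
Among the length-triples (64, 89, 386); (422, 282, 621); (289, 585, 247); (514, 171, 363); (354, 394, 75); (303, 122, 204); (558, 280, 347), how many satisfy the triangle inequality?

5

(64,89,386): 64+89 ≤ 386 → not valid
(282,422,621): 282+422 > 621 → valid
(247,289,585): 247+289 ≤ 585 → not valid
(171,363,514): 171+363 > 514 → valid
(75,354,394): 75+354 > 394 → valid
(122,204,303): 122+204 > 303 → valid
(280,347,558): 280+347 > 558 → valid
5 of the 7 triples form a triangle.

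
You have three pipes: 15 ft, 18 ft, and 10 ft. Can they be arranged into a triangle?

The longest side is 18, and the other two sum to 25.
Since 25 > 18, the triangle inequality holds.

Yes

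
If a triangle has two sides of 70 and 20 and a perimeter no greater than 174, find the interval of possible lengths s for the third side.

50 < s ≤ 84

Triangle inequality alone gives 50 < s < 90.
The perimeter condition gives s ≤ 174 − 70 − 20 = 84.
Intersecting the two: 50 < s ≤ 84.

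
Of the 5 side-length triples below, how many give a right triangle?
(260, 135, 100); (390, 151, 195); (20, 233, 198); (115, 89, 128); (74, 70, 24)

(260,135,100): 100+135 ≤ 260, not a triangle
(390,151,195): 151+195 ≤ 390, not a triangle
(20,233,198): 20+198 ≤ 233, not a triangle
(115,89,128): 89²+115² = 21146 > 16384 = 128² → acute
(74,70,24): 24²+70² = 5476 = 74² → right
1 of the 5 is right.

1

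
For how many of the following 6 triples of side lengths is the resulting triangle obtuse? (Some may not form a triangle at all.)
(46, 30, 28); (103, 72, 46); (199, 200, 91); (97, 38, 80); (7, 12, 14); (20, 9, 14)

5

(46,30,28): 28²+30² = 1684 < 2116 = 46² → obtuse
(103,72,46): 46²+72² = 7300 < 10609 = 103² → obtuse
(199,200,91): 91²+199² = 47882 > 40000 = 200² → acute
(97,38,80): 38²+80² = 7844 < 9409 = 97² → obtuse
(7,12,14): 7²+12² = 193 < 196 = 14² → obtuse
(20,9,14): 9²+14² = 277 < 400 = 20² → obtuse
5 of the 6 are obtuse.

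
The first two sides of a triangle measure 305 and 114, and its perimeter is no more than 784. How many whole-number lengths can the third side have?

Triangle inequality: 191 < x < 419. Perimeter ≤ 784 gives x ≤ 784 − 305 − 114 = 365.
So 191 < x ≤ 365; integers 192 through 365: 174 values.

174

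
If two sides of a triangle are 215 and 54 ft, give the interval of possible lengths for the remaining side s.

By the triangle inequality, s must be less than 215 + 54 = 269 and greater than |215 − 54| = 161.

161 < s < 269 (ft)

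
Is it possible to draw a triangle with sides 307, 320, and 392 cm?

Yes

The longest side is 392, and the other two sum to 627.
Since 627 > 392, the triangle inequality holds.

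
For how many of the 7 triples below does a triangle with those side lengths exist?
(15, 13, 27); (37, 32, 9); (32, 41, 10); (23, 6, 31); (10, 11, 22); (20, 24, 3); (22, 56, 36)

(13,15,27): 13+15 > 27 → valid
(9,32,37): 9+32 > 37 → valid
(10,32,41): 10+32 > 41 → valid
(6,23,31): 6+23 ≤ 31 → not valid
(10,11,22): 10+11 ≤ 22 → not valid
(3,20,24): 3+20 ≤ 24 → not valid
(22,36,56): 22+36 > 56 → valid
4 of the 7 triples form a triangle.

4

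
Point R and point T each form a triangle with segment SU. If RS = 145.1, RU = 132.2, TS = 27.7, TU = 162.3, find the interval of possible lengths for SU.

From triangle RSU: |145.1 − 132.2| < SU < 145.1 + 132.2, i.e. 12.9 < SU < 277.3.
From triangle TSU: 134.6 < SU < 190.0.
Both must hold, so SU lies in the intersection.

134.6 < SU < 190.0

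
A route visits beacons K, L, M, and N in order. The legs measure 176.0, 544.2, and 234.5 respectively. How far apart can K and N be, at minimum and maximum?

133.7 ≤ KN ≤ 954.7

The maximum is all hops collinear in one direction: 176.0 + 544.2 + 234.5 = 954.7.
The longest hop is 544.2; the others sum to 410.5. Folding the others back against it leaves at least 544.2 − 410.5 = 133.7.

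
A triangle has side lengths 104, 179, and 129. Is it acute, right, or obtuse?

obtuse

Compare the square of the longest side to the sum of squares of the other two: 104² + 129² = 27457 < 32041 = 179².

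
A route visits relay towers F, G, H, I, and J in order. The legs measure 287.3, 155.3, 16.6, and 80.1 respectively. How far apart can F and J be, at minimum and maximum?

The maximum is all hops collinear in one direction: 287.3 + 155.3 + 16.6 + 80.1 = 539.3.
The longest hop is 287.3; the others sum to 252.0. Folding the others back against it leaves at least 287.3 − 252.0 = 35.3.

35.3 ≤ FJ ≤ 539.3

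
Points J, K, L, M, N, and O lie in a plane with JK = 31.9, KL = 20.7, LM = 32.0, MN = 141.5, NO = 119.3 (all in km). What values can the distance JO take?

0 ≤ JO ≤ 345.4 km

The maximum is all hops collinear in one direction: 31.9 + 20.7 + 32.0 + 141.5 + 119.3 = 345.4.
The longest hop is 141.5; the others sum to 203.9. Since 141.5 ≤ 203.9, the path can fold back on itself completely, so the minimum distance is 0.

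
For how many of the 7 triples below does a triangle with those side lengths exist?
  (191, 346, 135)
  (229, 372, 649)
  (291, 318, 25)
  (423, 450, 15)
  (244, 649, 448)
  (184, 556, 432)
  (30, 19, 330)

2

(135,191,346): 135+191 ≤ 346 → not valid
(229,372,649): 229+372 ≤ 649 → not valid
(25,291,318): 25+291 ≤ 318 → not valid
(15,423,450): 15+423 ≤ 450 → not valid
(244,448,649): 244+448 > 649 → valid
(184,432,556): 184+432 > 556 → valid
(19,30,330): 19+30 ≤ 330 → not valid
2 of the 7 triples form a triangle.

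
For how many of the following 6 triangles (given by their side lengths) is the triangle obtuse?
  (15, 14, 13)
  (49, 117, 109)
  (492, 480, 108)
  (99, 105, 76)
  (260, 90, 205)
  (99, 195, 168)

(15,14,13): 13²+14² = 365 > 225 = 15² → acute
(49,117,109): 49²+109² = 14282 > 13689 = 117² → acute
(492,480,108): 108²+480² = 242064 = 492² → right
(99,105,76): 76²+99² = 15577 > 11025 = 105² → acute
(260,90,205): 90²+205² = 50125 < 67600 = 260² → obtuse
(99,195,168): 99²+168² = 38025 = 195² → right
1 of the 6 is obtuse.

1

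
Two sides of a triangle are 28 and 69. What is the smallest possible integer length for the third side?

The third side must be strictly greater than |28 − 69| = 41.
The smallest integer above 41 is 42.

42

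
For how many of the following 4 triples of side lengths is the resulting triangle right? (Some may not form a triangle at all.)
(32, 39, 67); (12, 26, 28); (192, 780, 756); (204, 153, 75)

(32,39,67): 32²+39² = 2545 < 4489 = 67² → obtuse
(12,26,28): 12²+26² = 820 > 784 = 28² → acute
(192,780,756): 192²+756² = 608400 = 780² → right
(204,153,75): 75²+153² = 29034 < 41616 = 204² → obtuse
1 of the 4 is right.

1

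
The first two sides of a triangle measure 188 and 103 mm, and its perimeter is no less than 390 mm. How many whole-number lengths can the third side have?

192

Triangle inequality: 85 < x < 291. Perimeter ≥ 390 gives x ≥ 390 − 188 − 103 = 99.
So 99 ≤ x < 291; integers 99 through 290: 192 values.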